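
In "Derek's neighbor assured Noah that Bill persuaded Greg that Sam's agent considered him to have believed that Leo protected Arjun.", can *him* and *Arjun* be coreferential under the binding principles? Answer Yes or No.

*Arjun* is an R-expression; Principle C requires it to be free (not bound by any c-commanding expression).
— him: subject of the clause headed by 'believed'; the pronoun c-commands the R-expression — coreference blocked (Principle C).

No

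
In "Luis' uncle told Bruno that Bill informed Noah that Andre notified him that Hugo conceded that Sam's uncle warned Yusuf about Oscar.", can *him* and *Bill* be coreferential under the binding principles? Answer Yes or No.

*Bill* is an R-expression; Principle C requires it to be free (not bound by any c-commanding expression).
— him: object of the clause headed by 'notified'; the pronoun does not c-command the R-expression — coreference allowed.

Yes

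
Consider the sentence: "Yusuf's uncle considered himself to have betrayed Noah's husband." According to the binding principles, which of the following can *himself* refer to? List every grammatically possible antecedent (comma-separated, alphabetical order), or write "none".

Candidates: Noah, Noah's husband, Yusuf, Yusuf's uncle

Yusuf's uncle

*himself* is a reflexive; Principle A requires it to be bound within its binding domain — the matrix clause.
— Noah: possessor inside the object DP of the clause headed by 'betrayed'; does not c-command the reflexive — cannot bind it (Principle A).
— Noah's husband: object of the clause headed by 'betrayed'; does not c-command the reflexive — cannot bind it (Principle A).
— Yusuf: possessor inside the subject DP of the matrix clause; does not c-command the reflexive — cannot bind it (Principle A).
— Yusuf's uncle: subject of the matrix clause; c-commands the reflexive within its binding domain — allowed (Principle A).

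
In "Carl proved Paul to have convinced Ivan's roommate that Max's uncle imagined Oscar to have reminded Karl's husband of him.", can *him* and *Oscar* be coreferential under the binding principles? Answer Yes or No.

No

*Oscar* is an R-expression; Principle C requires it to be free (not bound by any c-commanding expression).
— him: second object of the clause headed by 'reminded'; the R-expression locally c-commands the pronoun — coreference blocked (Principle B on the pronoun).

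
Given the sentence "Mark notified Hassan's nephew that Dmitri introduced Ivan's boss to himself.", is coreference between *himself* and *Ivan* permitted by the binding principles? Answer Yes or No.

*himself* is a reflexive; Principle A requires it to be bound within its binding domain — the clause headed by 'introduced'.
— Ivan: possessor inside the object DP of the clause headed by 'introduced'; does not c-command the reflexive — cannot bind it (Principle A).

No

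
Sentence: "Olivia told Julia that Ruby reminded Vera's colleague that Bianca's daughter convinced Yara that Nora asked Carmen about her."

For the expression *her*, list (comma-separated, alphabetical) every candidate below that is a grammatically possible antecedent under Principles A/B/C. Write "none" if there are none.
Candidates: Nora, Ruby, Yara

Ruby, Yara

*her* is a pronoun; Principle B requires it to be free in its binding domain — the clause headed by 'asked'.
— Nora: subject of the clause headed by 'asked'; c-commands the pronoun within its binding domain — blocked (Principle B).
— Ruby: subject of the clause headed by 'reminded'; c-commands the pronoun but lies outside its binding domain — allowed.
— Yara: object of the clause headed by 'convinced'; c-commands the pronoun but lies outside its binding domain — allowed.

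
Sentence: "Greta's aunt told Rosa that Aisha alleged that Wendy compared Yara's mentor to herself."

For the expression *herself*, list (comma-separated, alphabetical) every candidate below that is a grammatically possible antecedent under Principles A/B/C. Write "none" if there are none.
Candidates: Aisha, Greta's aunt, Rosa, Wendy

*herself* is a reflexive; Principle A requires it to be bound within its binding domain — the clause headed by 'compared'.
— Aisha: subject of the clause headed by 'alleged'; c-commands the reflexive but lies outside its binding domain — cannot bind it (Principle A).
— Greta's aunt: subject of the matrix clause; c-commands the reflexive but lies outside its binding domain — cannot bind it (Principle A).
— Rosa: object of the matrix clause; c-commands the reflexive but lies outside its binding domain — cannot bind it (Principle A).
— Wendy: subject of the clause headed by 'compared'; c-commands the reflexive within its binding domain — allowed (Principle A).

Wendy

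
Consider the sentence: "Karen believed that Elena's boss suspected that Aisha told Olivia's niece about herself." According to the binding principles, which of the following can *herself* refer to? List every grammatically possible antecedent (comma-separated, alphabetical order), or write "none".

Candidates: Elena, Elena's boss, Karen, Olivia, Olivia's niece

Olivia's niece

*herself* is a reflexive; Principle A requires it to be bound within its binding domain — the clause headed by 'told'.
— Elena: possessor inside the subject DP of the clause headed by 'suspected'; does not c-command the reflexive — cannot bind it (Principle A).
— Elena's boss: subject of the clause headed by 'suspected'; c-commands the reflexive but lies outside its binding domain — cannot bind it (Principle A).
— Karen: subject of the matrix clause; c-commands the reflexive but lies outside its binding domain — cannot bind it (Principle A).
— Olivia: possessor inside the object DP of the clause headed by 'told'; does not c-command the reflexive — cannot bind it (Principle A).
— Olivia's niece: object of the clause headed by 'told'; c-commands the reflexive within its binding domain — allowed (Principle A).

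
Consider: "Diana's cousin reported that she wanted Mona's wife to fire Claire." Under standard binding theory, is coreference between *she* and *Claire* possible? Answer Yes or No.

*Claire* is an R-expression; Principle C requires it to be free (not bound by any c-commanding expression).
— she: subject of the clause headed by 'wanted'; the pronoun c-commands the R-expression — coreference blocked (Principle C).

No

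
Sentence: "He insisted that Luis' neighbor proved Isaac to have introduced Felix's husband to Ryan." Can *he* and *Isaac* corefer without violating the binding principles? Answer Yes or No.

No

*Isaac* is an R-expression; Principle C requires it to be free (not bound by any c-commanding expression).
— he: subject of the matrix clause; the pronoun c-commands the R-expression — coreference blocked (Principle C).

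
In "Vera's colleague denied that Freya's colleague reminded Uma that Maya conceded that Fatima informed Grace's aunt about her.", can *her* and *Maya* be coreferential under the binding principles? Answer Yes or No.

*Maya* is an R-expression; Principle C requires it to be free (not bound by any c-commanding expression).
— her: second object of the clause headed by 'informed'; the pronoun does not c-command the R-expression — coreference allowed.

Yes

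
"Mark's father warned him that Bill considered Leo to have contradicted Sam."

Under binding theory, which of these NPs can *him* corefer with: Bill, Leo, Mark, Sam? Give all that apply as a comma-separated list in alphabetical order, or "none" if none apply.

Mark

*him* is a pronoun; Principle B requires it to be free in its binding domain — the matrix clause.
— Bill: subject of the clause headed by 'considered'; is c-commanded by the pronoun; coreference would bind this R-expression — blocked (Principle C).
— Leo: subject of the clause headed by 'contradicted'; is c-commanded by the pronoun; coreference would bind this R-expression — blocked (Principle C).
— Mark: possessor inside the subject DP of the matrix clause; does not c-command the pronoun — Principle B does not apply; allowed.
— Sam: object of the clause headed by 'contradicted'; is c-commanded by the pronoun; coreference would bind this R-expression — blocked (Principle C).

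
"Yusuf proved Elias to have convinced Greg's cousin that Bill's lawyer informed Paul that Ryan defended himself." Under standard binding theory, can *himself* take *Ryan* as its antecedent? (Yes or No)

*himself* is a reflexive; Principle A requires it to be bound within its binding domain — the clause headed by 'defended'.
— Ryan: subject of the clause headed by 'defended'; c-commands the reflexive within its binding domain — allowed (Principle A).

Yes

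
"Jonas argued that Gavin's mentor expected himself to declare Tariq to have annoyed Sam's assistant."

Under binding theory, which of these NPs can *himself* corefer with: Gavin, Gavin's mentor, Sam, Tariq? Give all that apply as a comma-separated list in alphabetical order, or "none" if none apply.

Gavin's mentor

*himself* is a reflexive; Principle A requires it to be bound within its binding domain — the clause headed by 'expected'.
— Gavin: possessor inside the subject DP of the clause headed by 'expected'; does not c-command the reflexive — cannot bind it (Principle A).
— Gavin's mentor: subject of the clause headed by 'expected'; c-commands the reflexive within its binding domain — allowed (Principle A).
— Sam: possessor inside the object DP of the clause headed by 'annoyed'; does not c-command the reflexive — cannot bind it (Principle A).
— Tariq: subject of the clause headed by 'annoyed'; does not c-command the reflexive — cannot bind it (Principle A).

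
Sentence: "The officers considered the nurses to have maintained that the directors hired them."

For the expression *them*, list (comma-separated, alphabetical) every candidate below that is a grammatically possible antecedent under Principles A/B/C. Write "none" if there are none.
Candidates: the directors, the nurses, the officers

*them* is a pronoun; Principle B requires it to be free in its binding domain — the clause headed by 'hired'.
— the directors: subject of the clause headed by 'hired'; c-commands the pronoun within its binding domain — blocked (Principle B).
— the nurses: subject of the clause headed by 'maintained'; c-commands the pronoun but lies outside its binding domain — allowed.
— the officers: subject of the matrix clause; c-commands the pronoun but lies outside its binding domain — allowed.

the nurses, the officers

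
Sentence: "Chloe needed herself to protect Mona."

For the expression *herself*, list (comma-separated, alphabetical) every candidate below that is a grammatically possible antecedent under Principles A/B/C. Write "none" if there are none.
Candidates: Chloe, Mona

Chloe

*herself* is a reflexive; Principle A requires it to be bound within its binding domain — the matrix clause.
— Chloe: subject of the matrix clause; c-commands the reflexive within its binding domain — allowed (Principle A).
— Mona: object of the clause headed by 'protect'; does not c-command the reflexive — cannot bind it (Principle A).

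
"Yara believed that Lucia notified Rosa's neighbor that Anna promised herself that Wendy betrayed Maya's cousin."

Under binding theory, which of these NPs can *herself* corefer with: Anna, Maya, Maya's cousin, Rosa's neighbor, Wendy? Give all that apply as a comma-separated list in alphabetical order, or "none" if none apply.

*herself* is a reflexive; Principle A requires it to be bound within its binding domain — the clause headed by 'promised'.
— Anna: subject of the clause headed by 'promised'; c-commands the reflexive within its binding domain — allowed (Principle A).
— Maya: possessor inside the object DP of the clause headed by 'betrayed'; does not c-command the reflexive — cannot bind it (Principle A).
— Maya's cousin: object of the clause headed by 'betrayed'; does not c-command the reflexive — cannot bind it (Principle A).
— Rosa's neighbor: object of the clause headed by 'notified'; c-commands the reflexive but lies outside its binding domain — cannot bind it (Principle A).
— Wendy: subject of the clause headed by 'betrayed'; does not c-command the reflexive — cannot bind it (Principle A).

Anna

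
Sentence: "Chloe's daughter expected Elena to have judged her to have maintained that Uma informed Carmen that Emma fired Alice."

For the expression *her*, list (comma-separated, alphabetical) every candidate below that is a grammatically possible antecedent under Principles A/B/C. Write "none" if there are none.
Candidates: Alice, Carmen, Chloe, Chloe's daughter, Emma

*her* is a pronoun; Principle B requires it to be free in its binding domain — the clause headed by 'judged'.
— Alice: object of the clause headed by 'fired'; is c-commanded by the pronoun; coreference would bind this R-expression — blocked (Principle C).
— Carmen: object of the clause headed by 'informed'; is c-commanded by the pronoun; coreference would bind this R-expression — blocked (Principle C).
— Chloe: possessor inside the subject DP of the matrix clause; does not c-command the pronoun — Principle B does not apply; allowed.
— Chloe's daughter: subject of the matrix clause; c-commands the pronoun but lies outside its binding domain — allowed.
— Emma: subject of the clause headed by 'fired'; is c-commanded by the pronoun; coreference would bind this R-expression — blocked (Principle C).

Chloe, Chloe's daughter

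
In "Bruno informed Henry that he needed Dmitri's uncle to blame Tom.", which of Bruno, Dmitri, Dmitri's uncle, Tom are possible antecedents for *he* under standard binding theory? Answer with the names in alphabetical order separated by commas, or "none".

Bruno

*he* is a pronoun; Principle B requires it to be free in its binding domain — the clause headed by 'needed'.
— Bruno: subject of the matrix clause; c-commands the pronoun but lies outside its binding domain — allowed.
— Dmitri: possessor inside the subject DP of the clause headed by 'blame'; is c-commanded by the pronoun; coreference would bind this R-expression — blocked (Principle C).
— Dmitri's uncle: subject of the clause headed by 'blame'; is c-commanded by the pronoun; coreference would bind this R-expression — blocked (Principle C).
— Tom: object of the clause headed by 'blame'; is c-commanded by the pronoun; coreference would bind this R-expression — blocked (Principle C).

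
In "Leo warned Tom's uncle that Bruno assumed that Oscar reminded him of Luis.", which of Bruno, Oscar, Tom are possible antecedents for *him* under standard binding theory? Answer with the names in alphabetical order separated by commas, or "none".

*him* is a pronoun; Principle B requires it to be free in its binding domain — the clause headed by 'reminded'.
— Bruno: subject of the clause headed by 'assumed'; c-commands the pronoun but lies outside its binding domain — allowed.
— Oscar: subject of the clause headed by 'reminded'; c-commands the pronoun within its binding domain — blocked (Principle B).
— Tom: possessor inside the object DP of the matrix clause; does not c-command the pronoun — Principle B does not apply; allowed.

Bruno, Tom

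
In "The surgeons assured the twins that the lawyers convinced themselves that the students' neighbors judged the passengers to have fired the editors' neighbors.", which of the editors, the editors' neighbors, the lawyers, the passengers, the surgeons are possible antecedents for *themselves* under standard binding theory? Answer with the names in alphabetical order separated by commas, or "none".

the lawyers

*themselves* is a reflexive; Principle A requires it to be bound within its binding domain — the clause headed by 'convinced'.
— the editors: possessor inside the object DP of the clause headed by 'fired'; does not c-command the reflexive — cannot bind it (Principle A).
— the editors' neighbors: object of the clause headed by 'fired'; does not c-command the reflexive — cannot bind it (Principle A).
— the lawyers: subject of the clause headed by 'convinced'; c-commands the reflexive within its binding domain — allowed (Principle A).
— the passengers: subject of the clause headed by 'fired'; does not c-command the reflexive — cannot bind it (Principle A).
— the surgeons: subject of the matrix clause; c-commands the reflexive but lies outside its binding domain — cannot bind it (Principle A).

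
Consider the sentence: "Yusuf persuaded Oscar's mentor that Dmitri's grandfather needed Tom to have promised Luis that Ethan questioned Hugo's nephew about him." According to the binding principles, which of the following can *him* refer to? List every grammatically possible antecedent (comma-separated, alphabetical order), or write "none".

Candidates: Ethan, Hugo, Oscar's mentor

*him* is a pronoun; Principle B requires it to be free in its binding domain — the clause headed by 'questioned'.
— Ethan: subject of the clause headed by 'questioned'; c-commands the pronoun within its binding domain — blocked (Principle B).
— Hugo: possessor inside the object DP of the clause headed by 'questioned'; does not c-command the pronoun — Principle B does not apply; allowed.
— Oscar's mentor: object of the matrix clause; c-commands the pronoun but lies outside its binding domain — allowed.

Hugo, Oscar's mentor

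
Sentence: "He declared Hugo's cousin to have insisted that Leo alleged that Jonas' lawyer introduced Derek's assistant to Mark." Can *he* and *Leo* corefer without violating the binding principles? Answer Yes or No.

*Leo* is an R-expression; Principle C requires it to be free (not bound by any c-commanding expression).
— he: subject of the matrix clause; the pronoun c-commands the R-expression — coreference blocked (Principle C).

No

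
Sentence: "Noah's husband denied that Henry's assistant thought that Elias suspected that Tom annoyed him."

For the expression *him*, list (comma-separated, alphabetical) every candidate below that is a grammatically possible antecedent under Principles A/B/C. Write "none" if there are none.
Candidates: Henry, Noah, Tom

*him* is a pronoun; Principle B requires it to be free in its binding domain — the clause headed by 'annoyed'.
— Henry: possessor inside the subject DP of the clause headed by 'thought'; does not c-command the pronoun — Principle B does not apply; allowed.
— Noah: possessor inside the subject DP of the matrix clause; does not c-command the pronoun — Principle B does not apply; allowed.
— Tom: subject of the clause headed by 'annoyed'; c-commands the pronoun within its binding domain — blocked (Principle B).

Henry, Noah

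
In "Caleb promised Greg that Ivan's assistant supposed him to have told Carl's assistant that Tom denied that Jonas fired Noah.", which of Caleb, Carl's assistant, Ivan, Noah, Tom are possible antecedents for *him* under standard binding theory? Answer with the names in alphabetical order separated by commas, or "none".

*him* is a pronoun; Principle B requires it to be free in its binding domain — the clause headed by 'supposed'.
— Caleb: subject of the matrix clause; c-commands the pronoun but lies outside its binding domain — allowed.
— Carl's assistant: object of the clause headed by 'told'; is c-commanded by the pronoun; coreference would bind this R-expression — blocked (Principle C).
— Ivan: possessor inside the subject DP of the clause headed by 'supposed'; does not c-command the pronoun — Principle B does not apply; allowed.
— Noah: object of the clause headed by 'fired'; is c-commanded by the pronoun; coreference would bind this R-expression — blocked (Principle C).
— Tom: subject of the clause headed by 'denied'; is c-commanded by the pronoun; coreference would bind this R-expression — blocked (Principle C).

Caleb, Ivan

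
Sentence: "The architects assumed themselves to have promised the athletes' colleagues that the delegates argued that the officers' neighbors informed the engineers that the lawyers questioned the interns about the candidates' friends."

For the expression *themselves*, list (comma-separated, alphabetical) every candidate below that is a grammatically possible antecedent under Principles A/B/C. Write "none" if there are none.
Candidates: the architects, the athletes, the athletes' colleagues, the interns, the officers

*themselves* is a reflexive; Principle A requires it to be bound within its binding domain — the matrix clause.
— the architects: subject of the matrix clause; c-commands the reflexive within its binding domain — allowed (Principle A).
— the athletes: possessor inside the object DP of the clause headed by 'promised'; does not c-command the reflexive — cannot bind it (Principle A).
— the athletes' colleagues: object of the clause headed by 'promised'; does not c-command the reflexive — cannot bind it (Principle A).
— the interns: object of the clause headed by 'questioned'; does not c-command the reflexive — cannot bind it (Principle A).
— the officers: possessor inside the subject DP of the clause headed by 'informed'; does not c-command the reflexive — cannot bind it (Principle A).

the architects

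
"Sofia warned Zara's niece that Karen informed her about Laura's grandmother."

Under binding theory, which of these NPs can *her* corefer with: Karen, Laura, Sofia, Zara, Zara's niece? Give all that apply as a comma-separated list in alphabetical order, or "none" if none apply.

*her* is a pronoun; Principle B requires it to be free in its binding domain — the clause headed by 'informed'.
— Karen: subject of the clause headed by 'informed'; c-commands the pronoun within its binding domain — blocked (Principle B).
— Laura: possessor inside the second object DP of the clause headed by 'informed'; is c-commanded by the pronoun; coreference would bind this R-expression — blocked (Principle C).
— Sofia: subject of the matrix clause; c-commands the pronoun but lies outside its binding domain — allowed.
— Zara: possessor inside the object DP of the matrix clause; does not c-command the pronoun — Principle B does not apply; allowed.
— Zara's niece: object of the matrix clause; c-commands the pronoun but lies outside its binding domain — allowed.

Sofia, Zara, Zara's niece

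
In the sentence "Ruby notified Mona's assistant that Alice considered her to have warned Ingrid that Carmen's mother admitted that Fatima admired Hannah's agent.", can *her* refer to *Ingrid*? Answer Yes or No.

No

*her* is a pronoun; Principle B requires it to be free in its binding domain — the clause headed by 'considered'.
— Ingrid: object of the clause headed by 'warned'; is c-commanded by the pronoun; coreference would bind this R-expression — blocked (Principle C).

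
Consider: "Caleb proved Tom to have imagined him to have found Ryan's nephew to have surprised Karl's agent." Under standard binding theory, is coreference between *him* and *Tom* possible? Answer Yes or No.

No

*Tom* is an R-expression; Principle C requires it to be free (not bound by any c-commanding expression).
— him: subject of the clause headed by 'found'; the R-expression locally c-commands the pronoun — coreference blocked (Principle B on the pronoun).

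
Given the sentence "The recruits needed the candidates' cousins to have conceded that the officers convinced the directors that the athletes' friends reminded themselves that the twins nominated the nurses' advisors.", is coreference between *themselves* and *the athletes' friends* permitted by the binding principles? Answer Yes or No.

*themselves* is a reflexive; Principle A requires it to be bound within its binding domain — the clause headed by 'reminded'.
— the athletes' friends: subject of the clause headed by 'reminded'; c-commands the reflexive within its binding domain — allowed (Principle A).

Yes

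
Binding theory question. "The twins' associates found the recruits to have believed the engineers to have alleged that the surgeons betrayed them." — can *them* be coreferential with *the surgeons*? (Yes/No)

*them* is a pronoun; Principle B requires it to be free in its binding domain — the clause headed by 'betrayed'.
— the surgeons: subject of the clause headed by 'betrayed'; c-commands the pronoun within its binding domain — blocked (Principle B).

No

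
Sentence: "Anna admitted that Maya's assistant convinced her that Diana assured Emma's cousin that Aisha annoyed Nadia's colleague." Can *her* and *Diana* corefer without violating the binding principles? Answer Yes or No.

*Diana* is an R-expression; Principle C requires it to be free (not bound by any c-commanding expression).
— her: object of the clause headed by 'convinced'; the pronoun c-commands the R-expression — coreference blocked (Principle C).

No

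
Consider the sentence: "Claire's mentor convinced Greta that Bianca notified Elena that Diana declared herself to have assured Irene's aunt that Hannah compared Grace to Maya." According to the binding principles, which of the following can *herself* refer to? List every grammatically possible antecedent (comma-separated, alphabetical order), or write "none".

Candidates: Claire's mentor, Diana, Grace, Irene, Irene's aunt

*herself* is a reflexive; Principle A requires it to be bound within its binding domain — the clause headed by 'declared'.
— Claire's mentor: subject of the matrix clause; c-commands the reflexive but lies outside its binding domain — cannot bind it (Principle A).
— Diana: subject of the clause headed by 'declared'; c-commands the reflexive within its binding domain — allowed (Principle A).
— Grace: object of the clause headed by 'compared'; does not c-command the reflexive — cannot bind it (Principle A).
— Irene: possessor inside the object DP of the clause headed by 'assured'; does not c-command the reflexive — cannot bind it (Principle A).
— Irene's aunt: object of the clause headed by 'assured'; does not c-command the reflexive — cannot bind it (Principle A).

Diana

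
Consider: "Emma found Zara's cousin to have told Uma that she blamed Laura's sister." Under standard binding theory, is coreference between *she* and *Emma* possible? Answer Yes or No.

*Emma* is an R-expression; Principle C requires it to be free (not bound by any c-commanding expression).
— she: subject of the clause headed by 'blamed'; the pronoun does not c-command the R-expression — coreference allowed.

Yes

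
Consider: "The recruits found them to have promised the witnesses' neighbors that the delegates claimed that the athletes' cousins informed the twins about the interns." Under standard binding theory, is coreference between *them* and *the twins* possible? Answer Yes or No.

*the twins* is an R-expression; Principle C requires it to be free (not bound by any c-commanding expression).
— them: subject of the clause headed by 'promised'; the pronoun c-commands the R-expression — coreference blocked (Principle C).

No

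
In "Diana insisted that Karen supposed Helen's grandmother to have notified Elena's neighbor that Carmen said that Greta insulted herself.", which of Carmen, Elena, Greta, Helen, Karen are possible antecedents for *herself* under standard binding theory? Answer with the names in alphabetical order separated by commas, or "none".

*herself* is a reflexive; Principle A requires it to be bound within its binding domain — the clause headed by 'insulted'.
— Carmen: subject of the clause headed by 'said'; c-commands the reflexive but lies outside its binding domain — cannot bind it (Principle A).
— Elena: possessor inside the object DP of the clause headed by 'notified'; does not c-command the reflexive — cannot bind it (Principle A).
— Greta: subject of the clause headed by 'insulted'; c-commands the reflexive within its binding domain — allowed (Principle A).
— Helen: possessor inside the subject DP of the clause headed by 'notified'; does not c-command the reflexive — cannot bind it (Principle A).
— Karen: subject of the clause headed by 'supposed'; c-commands the reflexive but lies outside its binding domain — cannot bind it (Principle A).

Greta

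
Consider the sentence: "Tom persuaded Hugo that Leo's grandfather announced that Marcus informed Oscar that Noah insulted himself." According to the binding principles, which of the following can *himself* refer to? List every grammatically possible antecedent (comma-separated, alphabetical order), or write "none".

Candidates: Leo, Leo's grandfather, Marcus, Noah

*himself* is a reflexive; Principle A requires it to be bound within its binding domain — the clause headed by 'insulted'.
— Leo: possessor inside the subject DP of the clause headed by 'announced'; does not c-command the reflexive — cannot bind it (Principle A).
— Leo's grandfather: subject of the clause headed by 'announced'; c-commands the reflexive but lies outside its binding domain — cannot bind it (Principle A).
— Marcus: subject of the clause headed by 'informed'; c-commands the reflexive but lies outside its binding domain — cannot bind it (Principle A).
— Noah: subject of the clause headed by 'insulted'; c-commands the reflexive within its binding domain — allowed (Principle A).

Noah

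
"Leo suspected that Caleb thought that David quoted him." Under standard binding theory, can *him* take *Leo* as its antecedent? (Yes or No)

Yes

*him* is a pronoun; Principle B requires it to be free in its binding domain — the clause headed by 'quoted'.
— Leo: subject of the matrix clause; c-commands the pronoun but lies outside its binding domain — allowed.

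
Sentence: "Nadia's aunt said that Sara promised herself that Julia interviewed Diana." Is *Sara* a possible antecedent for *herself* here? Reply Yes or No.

Yes

*herself* is a reflexive; Principle A requires it to be bound within its binding domain — the clause headed by 'promised'.
— Sara: subject of the clause headed by 'promised'; c-commands the reflexive within its binding domain — allowed (Principle A).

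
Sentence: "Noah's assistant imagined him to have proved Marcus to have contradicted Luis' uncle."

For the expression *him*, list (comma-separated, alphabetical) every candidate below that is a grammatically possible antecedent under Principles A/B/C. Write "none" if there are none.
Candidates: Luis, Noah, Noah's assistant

Noah

*him* is a pronoun; Principle B requires it to be free in its binding domain — the matrix clause.
— Luis: possessor inside the object DP of the clause headed by 'contradicted'; is c-commanded by the pronoun; coreference would bind this R-expression — blocked (Principle C).
— Noah: possessor inside the subject DP of the matrix clause; does not c-command the pronoun — Principle B does not apply; allowed.
— Noah's assistant: subject of the matrix clause; c-commands the pronoun within its binding domain — blocked (Principle B).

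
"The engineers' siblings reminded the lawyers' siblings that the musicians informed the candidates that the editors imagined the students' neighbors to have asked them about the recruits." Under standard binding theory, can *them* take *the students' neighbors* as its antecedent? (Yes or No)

No

*them* is a pronoun; Principle B requires it to be free in its binding domain — the clause headed by 'asked'.
— the students' neighbors: subject of the clause headed by 'asked'; c-commands the pronoun within its binding domain — blocked (Principle B).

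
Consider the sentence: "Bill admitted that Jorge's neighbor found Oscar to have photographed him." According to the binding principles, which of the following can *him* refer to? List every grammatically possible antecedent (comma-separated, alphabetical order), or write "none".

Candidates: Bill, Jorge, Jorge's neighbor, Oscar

Bill, Jorge, Jorge's neighbor

*him* is a pronoun; Principle B requires it to be free in its binding domain — the clause headed by 'photographed'.
— Bill: subject of the matrix clause; c-commands the pronoun but lies outside its binding domain — allowed.
— Jorge: possessor inside the subject DP of the clause headed by 'found'; does not c-command the pronoun — Principle B does not apply; allowed.
— Jorge's neighbor: subject of the clause headed by 'found'; c-commands the pronoun but lies outside its binding domain — allowed.
— Oscar: subject of the clause headed by 'photographed'; c-commands the pronoun within its binding domain — blocked (Principle B).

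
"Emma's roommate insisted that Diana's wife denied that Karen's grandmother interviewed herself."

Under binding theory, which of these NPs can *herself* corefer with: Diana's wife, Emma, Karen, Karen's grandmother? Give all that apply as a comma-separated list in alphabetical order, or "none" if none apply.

*herself* is a reflexive; Principle A requires it to be bound within its binding domain — the clause headed by 'interviewed'.
— Diana's wife: subject of the clause headed by 'denied'; c-commands the reflexive but lies outside its binding domain — cannot bind it (Principle A).
— Emma: possessor inside the subject DP of the matrix clause; does not c-command the reflexive — cannot bind it (Principle A).
— Karen: possessor inside the subject DP of the clause headed by 'interviewed'; does not c-command the reflexive — cannot bind it (Principle A).
— Karen's grandmother: subject of the clause headed by 'interviewed'; c-commands the reflexive within its binding domain — allowed (Principle A).

Karen's grandmother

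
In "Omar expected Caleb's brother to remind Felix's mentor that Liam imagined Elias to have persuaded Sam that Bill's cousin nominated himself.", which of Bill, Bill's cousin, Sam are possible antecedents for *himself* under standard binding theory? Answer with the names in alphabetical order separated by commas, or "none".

*himself* is a reflexive; Principle A requires it to be bound within its binding domain — the clause headed by 'nominated'.
— Bill: possessor inside the subject DP of the clause headed by 'nominated'; does not c-command the reflexive — cannot bind it (Principle A).
— Bill's cousin: subject of the clause headed by 'nominated'; c-commands the reflexive within its binding domain — allowed (Principle A).
— Sam: object of the clause headed by 'persuaded'; c-commands the reflexive but lies outside its binding domain — cannot bind it (Principle A).

Bill's cousin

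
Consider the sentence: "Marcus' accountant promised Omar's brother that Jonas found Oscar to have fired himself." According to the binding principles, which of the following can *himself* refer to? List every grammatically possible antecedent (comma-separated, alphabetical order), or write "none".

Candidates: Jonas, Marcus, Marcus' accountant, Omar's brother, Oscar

Oscar

*himself* is a reflexive; Principle A requires it to be bound within its binding domain — the clause headed by 'fired'.
— Jonas: subject of the clause headed by 'found'; c-commands the reflexive but lies outside its binding domain — cannot bind it (Principle A).
— Marcus: possessor inside the subject DP of the matrix clause; does not c-command the reflexive — cannot bind it (Principle A).
— Marcus' accountant: subject of the matrix clause; c-commands the reflexive but lies outside its binding domain — cannot bind it (Principle A).
— Omar's brother: object of the matrix clause; c-commands the reflexive but lies outside its binding domain — cannot bind it (Principle A).
— Oscar: subject of the clause headed by 'fired'; c-commands the reflexive within its binding domain — allowed (Principle A).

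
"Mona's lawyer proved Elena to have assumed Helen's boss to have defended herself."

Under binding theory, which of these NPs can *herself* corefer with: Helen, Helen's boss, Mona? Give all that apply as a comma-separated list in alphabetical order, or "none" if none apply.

Helen's boss

*herself* is a reflexive; Principle A requires it to be bound within its binding domain — the clause headed by 'defended'.
— Helen: possessor inside the subject DP of the clause headed by 'defended'; does not c-command the reflexive — cannot bind it (Principle A).
— Helen's boss: subject of the clause headed by 'defended'; c-commands the reflexive within its binding domain — allowed (Principle A).
— Mona: possessor inside the subject DP of the matrix clause; does not c-command the reflexive — cannot bind it (Principle A).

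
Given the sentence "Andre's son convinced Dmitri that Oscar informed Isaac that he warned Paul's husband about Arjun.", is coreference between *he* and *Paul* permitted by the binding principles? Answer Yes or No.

No

*he* is a pronoun; Principle B requires it to be free in its binding domain — the clause headed by 'warned'.
— Paul: possessor inside the object DP of the clause headed by 'warned'; is c-commanded by the pronoun; coreference would bind this R-expression — blocked (Principle C).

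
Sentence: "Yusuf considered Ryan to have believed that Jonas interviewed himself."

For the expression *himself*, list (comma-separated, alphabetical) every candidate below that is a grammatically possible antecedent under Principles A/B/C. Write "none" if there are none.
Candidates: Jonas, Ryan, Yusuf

Jonas

*himself* is a reflexive; Principle A requires it to be bound within its binding domain — the clause headed by 'interviewed'.
— Jonas: subject of the clause headed by 'interviewed'; c-commands the reflexive within its binding domain — allowed (Principle A).
— Ryan: subject of the clause headed by 'believed'; c-commands the reflexive but lies outside its binding domain — cannot bind it (Principle A).
— Yusuf: subject of the matrix clause; c-commands the reflexive but lies outside its binding domain — cannot bind it (Principle A).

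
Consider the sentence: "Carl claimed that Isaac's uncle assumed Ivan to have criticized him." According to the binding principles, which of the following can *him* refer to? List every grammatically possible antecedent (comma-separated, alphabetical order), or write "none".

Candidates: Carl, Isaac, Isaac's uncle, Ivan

Carl, Isaac, Isaac's uncle

*him* is a pronoun; Principle B requires it to be free in its binding domain — the clause headed by 'criticized'.
— Carl: subject of the matrix clause; c-commands the pronoun but lies outside its binding domain — allowed.
— Isaac: possessor inside the subject DP of the clause headed by 'assumed'; does not c-command the pronoun — Principle B does not apply; allowed.
— Isaac's uncle: subject of the clause headed by 'assumed'; c-commands the pronoun but lies outside its binding domain — allowed.
— Ivan: subject of the clause headed by 'criticized'; c-commands the pronoun within its binding domain — blocked (Principle B).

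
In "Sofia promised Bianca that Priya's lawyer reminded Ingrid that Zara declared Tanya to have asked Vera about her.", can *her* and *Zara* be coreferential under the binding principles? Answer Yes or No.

Yes

*Zara* is an R-expression; Principle C requires it to be free (not bound by any c-commanding expression).
— her: second object of the clause headed by 'asked'; the pronoun does not c-command the R-expression — coreference allowed.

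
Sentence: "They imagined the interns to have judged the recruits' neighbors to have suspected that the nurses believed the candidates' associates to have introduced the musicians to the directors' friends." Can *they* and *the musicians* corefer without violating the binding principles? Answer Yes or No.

*the musicians* is an R-expression; Principle C requires it to be free (not bound by any c-commanding expression).
— they: subject of the matrix clause; the pronoun c-commands the R-expression — coreference blocked (Principle C).

No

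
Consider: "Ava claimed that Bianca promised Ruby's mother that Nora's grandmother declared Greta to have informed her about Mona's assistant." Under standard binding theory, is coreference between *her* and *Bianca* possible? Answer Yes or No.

Yes

*Bianca* is an R-expression; Principle C requires it to be free (not bound by any c-commanding expression).
— her: object of the clause headed by 'informed'; the pronoun does not c-command the R-expression — coreference allowed.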